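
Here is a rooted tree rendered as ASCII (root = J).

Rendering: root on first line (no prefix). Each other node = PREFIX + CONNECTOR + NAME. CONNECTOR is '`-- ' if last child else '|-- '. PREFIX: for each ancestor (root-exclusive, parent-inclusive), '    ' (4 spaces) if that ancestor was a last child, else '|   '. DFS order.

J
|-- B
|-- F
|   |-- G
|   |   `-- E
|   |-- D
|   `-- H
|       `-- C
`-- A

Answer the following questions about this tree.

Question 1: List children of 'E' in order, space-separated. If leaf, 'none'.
Answer: none

Derivation:
Node E's children (from adjacency): (leaf)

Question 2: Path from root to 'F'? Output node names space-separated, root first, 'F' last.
Walk down from root: J -> F

Answer: J F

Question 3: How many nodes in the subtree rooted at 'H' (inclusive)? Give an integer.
Subtree rooted at H contains: C, H
Count = 2

Answer: 2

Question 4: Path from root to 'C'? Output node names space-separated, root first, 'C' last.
Answer: J F H C

Derivation:
Walk down from root: J -> F -> H -> C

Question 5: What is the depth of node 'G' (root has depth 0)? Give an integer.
Answer: 2

Derivation:
Path from root to G: J -> F -> G
Depth = number of edges = 2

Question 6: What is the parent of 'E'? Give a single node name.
Answer: G

Derivation:
Scan adjacency: E appears as child of G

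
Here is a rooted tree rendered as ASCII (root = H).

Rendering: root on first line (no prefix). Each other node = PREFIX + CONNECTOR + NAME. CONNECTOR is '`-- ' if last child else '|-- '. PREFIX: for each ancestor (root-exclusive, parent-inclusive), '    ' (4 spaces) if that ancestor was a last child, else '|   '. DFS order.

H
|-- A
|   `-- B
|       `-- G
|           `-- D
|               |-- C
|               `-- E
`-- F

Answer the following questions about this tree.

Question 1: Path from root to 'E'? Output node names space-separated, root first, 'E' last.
Answer: H A B G D E

Derivation:
Walk down from root: H -> A -> B -> G -> D -> E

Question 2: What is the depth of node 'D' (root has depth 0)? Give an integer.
Path from root to D: H -> A -> B -> G -> D
Depth = number of edges = 4

Answer: 4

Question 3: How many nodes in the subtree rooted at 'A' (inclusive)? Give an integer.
Subtree rooted at A contains: A, B, C, D, E, G
Count = 6

Answer: 6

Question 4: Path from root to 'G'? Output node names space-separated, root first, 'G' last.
Walk down from root: H -> A -> B -> G

Answer: H A B G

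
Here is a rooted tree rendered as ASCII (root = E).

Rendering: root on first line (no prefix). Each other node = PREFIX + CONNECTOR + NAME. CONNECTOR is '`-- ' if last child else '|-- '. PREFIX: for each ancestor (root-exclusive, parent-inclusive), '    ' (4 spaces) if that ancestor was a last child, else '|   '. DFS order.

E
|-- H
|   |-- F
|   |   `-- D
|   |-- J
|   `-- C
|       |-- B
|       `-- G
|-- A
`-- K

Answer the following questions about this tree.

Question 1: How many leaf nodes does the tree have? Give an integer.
Leaves (nodes with no children): A, B, D, G, J, K

Answer: 6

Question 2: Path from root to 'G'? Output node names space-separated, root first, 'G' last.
Answer: E H C G

Derivation:
Walk down from root: E -> H -> C -> G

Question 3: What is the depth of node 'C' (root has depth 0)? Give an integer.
Path from root to C: E -> H -> C
Depth = number of edges = 2

Answer: 2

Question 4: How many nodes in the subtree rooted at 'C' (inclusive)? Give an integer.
Subtree rooted at C contains: B, C, G
Count = 3

Answer: 3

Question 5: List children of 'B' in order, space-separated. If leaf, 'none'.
Node B's children (from adjacency): (leaf)

Answer: none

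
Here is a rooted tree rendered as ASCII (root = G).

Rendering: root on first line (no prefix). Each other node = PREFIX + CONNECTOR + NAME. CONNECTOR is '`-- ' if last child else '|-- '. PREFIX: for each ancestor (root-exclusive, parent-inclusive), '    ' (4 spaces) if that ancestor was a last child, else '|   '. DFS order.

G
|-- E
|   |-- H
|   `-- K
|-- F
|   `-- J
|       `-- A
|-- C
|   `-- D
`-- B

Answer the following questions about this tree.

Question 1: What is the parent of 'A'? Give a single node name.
Scan adjacency: A appears as child of J

Answer: J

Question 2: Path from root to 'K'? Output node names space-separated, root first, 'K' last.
Walk down from root: G -> E -> K

Answer: G E K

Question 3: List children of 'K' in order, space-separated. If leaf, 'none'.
Answer: none

Derivation:
Node K's children (from adjacency): (leaf)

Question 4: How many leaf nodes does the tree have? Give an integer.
Answer: 5

Derivation:
Leaves (nodes with no children): A, B, D, H, K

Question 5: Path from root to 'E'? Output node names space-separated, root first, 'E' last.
Walk down from root: G -> E

Answer: G E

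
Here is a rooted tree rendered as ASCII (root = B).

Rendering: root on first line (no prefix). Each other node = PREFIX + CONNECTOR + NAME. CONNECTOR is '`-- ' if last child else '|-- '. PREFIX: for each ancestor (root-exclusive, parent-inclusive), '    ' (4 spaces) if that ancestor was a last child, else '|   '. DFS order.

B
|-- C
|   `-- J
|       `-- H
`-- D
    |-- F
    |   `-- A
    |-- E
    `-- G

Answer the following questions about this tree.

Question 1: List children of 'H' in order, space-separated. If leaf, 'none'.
Answer: none

Derivation:
Node H's children (from adjacency): (leaf)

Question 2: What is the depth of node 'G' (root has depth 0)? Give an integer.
Answer: 2

Derivation:
Path from root to G: B -> D -> G
Depth = number of edges = 2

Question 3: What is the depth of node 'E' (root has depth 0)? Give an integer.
Answer: 2

Derivation:
Path from root to E: B -> D -> E
Depth = number of edges = 2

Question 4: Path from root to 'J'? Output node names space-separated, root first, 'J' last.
Walk down from root: B -> C -> J

Answer: B C J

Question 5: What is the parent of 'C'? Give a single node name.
Answer: B

Derivation:
Scan adjacency: C appears as child of B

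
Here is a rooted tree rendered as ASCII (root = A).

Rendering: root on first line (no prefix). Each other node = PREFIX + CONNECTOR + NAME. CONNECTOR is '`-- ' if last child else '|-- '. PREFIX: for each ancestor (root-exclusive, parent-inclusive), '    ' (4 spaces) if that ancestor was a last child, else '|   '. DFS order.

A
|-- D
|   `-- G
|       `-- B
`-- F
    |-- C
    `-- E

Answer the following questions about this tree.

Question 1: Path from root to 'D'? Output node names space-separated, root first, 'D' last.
Walk down from root: A -> D

Answer: A D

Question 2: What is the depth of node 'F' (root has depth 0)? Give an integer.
Path from root to F: A -> F
Depth = number of edges = 1

Answer: 1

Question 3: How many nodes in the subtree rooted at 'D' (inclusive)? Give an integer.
Answer: 3

Derivation:
Subtree rooted at D contains: B, D, G
Count = 3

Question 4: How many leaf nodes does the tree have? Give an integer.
Leaves (nodes with no children): B, C, E

Answer: 3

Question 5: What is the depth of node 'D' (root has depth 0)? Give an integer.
Answer: 1

Derivation:
Path from root to D: A -> D
Depth = number of edges = 1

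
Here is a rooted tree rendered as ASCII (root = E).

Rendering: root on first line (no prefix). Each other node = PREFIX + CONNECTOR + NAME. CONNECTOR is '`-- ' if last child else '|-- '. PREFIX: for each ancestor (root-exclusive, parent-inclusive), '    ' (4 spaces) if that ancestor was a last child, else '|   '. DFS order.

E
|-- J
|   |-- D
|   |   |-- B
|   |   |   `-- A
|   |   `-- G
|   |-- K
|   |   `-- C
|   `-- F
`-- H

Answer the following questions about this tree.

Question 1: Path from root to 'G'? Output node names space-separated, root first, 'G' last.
Answer: E J D G

Derivation:
Walk down from root: E -> J -> D -> G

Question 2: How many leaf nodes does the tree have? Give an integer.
Answer: 5

Derivation:
Leaves (nodes with no children): A, C, F, G, H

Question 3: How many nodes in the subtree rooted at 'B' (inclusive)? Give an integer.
Subtree rooted at B contains: A, B
Count = 2

Answer: 2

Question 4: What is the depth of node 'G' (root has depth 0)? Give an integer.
Answer: 3

Derivation:
Path from root to G: E -> J -> D -> G
Depth = number of edges = 3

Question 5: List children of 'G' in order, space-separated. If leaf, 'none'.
Answer: none

Derivation:
Node G's children (from adjacency): (leaf)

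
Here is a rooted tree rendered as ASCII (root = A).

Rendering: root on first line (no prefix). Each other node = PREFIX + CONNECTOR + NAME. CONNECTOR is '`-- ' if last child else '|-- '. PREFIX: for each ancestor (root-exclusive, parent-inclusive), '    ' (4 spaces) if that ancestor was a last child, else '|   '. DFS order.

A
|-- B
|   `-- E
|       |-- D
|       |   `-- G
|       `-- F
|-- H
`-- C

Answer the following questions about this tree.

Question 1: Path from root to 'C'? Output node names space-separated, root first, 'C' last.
Answer: A C

Derivation:
Walk down from root: A -> C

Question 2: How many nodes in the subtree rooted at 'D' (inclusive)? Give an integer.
Answer: 2

Derivation:
Subtree rooted at D contains: D, G
Count = 2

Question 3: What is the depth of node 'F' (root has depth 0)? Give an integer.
Answer: 3

Derivation:
Path from root to F: A -> B -> E -> F
Depth = number of edges = 3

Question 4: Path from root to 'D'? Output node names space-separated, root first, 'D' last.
Walk down from root: A -> B -> E -> D

Answer: A B E D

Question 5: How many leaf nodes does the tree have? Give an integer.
Answer: 4

Derivation:
Leaves (nodes with no children): C, F, G, H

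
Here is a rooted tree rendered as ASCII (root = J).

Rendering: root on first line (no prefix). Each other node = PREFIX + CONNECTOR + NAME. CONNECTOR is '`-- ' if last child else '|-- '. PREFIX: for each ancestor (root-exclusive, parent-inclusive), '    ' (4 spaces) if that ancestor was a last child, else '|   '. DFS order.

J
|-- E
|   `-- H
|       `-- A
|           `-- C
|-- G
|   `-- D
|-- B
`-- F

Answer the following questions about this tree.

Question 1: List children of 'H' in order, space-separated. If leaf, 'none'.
Node H's children (from adjacency): A

Answer: A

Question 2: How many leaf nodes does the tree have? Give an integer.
Answer: 4

Derivation:
Leaves (nodes with no children): B, C, D, F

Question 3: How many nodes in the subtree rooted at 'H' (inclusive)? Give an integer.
Answer: 3

Derivation:
Subtree rooted at H contains: A, C, H
Count = 3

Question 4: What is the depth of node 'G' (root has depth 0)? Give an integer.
Path from root to G: J -> G
Depth = number of edges = 1

Answer: 1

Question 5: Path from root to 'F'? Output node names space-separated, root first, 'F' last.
Answer: J F

Derivation:
Walk down from root: J -> F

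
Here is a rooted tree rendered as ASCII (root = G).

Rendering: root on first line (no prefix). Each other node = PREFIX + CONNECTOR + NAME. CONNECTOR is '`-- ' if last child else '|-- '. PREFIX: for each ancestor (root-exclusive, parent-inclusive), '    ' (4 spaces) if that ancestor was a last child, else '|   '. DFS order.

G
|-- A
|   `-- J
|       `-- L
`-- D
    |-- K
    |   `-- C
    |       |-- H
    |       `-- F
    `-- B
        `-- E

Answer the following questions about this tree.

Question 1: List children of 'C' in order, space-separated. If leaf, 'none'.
Node C's children (from adjacency): H, F

Answer: H F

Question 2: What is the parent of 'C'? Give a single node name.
Answer: K

Derivation:
Scan adjacency: C appears as child of K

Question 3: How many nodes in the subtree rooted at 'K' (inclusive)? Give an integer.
Answer: 4

Derivation:
Subtree rooted at K contains: C, F, H, K
Count = 4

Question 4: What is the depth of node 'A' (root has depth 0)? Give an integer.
Answer: 1

Derivation:
Path from root to A: G -> A
Depth = number of edges = 1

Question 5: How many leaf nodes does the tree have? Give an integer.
Leaves (nodes with no children): E, F, H, L

Answer: 4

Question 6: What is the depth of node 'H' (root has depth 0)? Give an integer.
Path from root to H: G -> D -> K -> C -> H
Depth = number of edges = 4

Answer: 4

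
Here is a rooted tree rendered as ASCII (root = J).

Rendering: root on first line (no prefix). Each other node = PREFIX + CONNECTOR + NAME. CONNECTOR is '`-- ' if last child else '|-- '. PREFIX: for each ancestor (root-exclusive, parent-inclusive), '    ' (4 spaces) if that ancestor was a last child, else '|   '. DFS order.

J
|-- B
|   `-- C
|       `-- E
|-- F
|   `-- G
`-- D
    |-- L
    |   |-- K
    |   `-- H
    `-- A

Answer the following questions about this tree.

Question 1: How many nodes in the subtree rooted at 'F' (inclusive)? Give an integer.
Subtree rooted at F contains: F, G
Count = 2

Answer: 2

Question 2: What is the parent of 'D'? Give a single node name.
Answer: J

Derivation:
Scan adjacency: D appears as child of J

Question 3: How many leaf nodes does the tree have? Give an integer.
Leaves (nodes with no children): A, E, G, H, K

Answer: 5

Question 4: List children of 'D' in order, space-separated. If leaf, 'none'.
Node D's children (from adjacency): L, A

Answer: L A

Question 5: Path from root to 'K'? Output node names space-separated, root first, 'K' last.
Walk down from root: J -> D -> L -> K

Answer: J D L K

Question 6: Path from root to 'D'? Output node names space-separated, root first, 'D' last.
Walk down from root: J -> D

Answer: J D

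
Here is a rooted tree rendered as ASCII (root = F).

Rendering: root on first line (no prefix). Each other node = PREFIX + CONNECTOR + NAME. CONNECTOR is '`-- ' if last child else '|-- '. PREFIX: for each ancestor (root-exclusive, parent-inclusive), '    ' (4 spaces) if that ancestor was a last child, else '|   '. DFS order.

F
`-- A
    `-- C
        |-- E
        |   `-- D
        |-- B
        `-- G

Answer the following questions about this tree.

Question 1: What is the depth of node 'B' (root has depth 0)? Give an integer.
Path from root to B: F -> A -> C -> B
Depth = number of edges = 3

Answer: 3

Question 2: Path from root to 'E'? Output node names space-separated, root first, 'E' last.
Walk down from root: F -> A -> C -> E

Answer: F A C E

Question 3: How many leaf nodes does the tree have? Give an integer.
Answer: 3

Derivation:
Leaves (nodes with no children): B, D, G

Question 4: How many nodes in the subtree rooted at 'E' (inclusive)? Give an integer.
Subtree rooted at E contains: D, E
Count = 2

Answer: 2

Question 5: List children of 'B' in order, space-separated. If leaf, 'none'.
Answer: none

Derivation:
Node B's children (from adjacency): (leaf)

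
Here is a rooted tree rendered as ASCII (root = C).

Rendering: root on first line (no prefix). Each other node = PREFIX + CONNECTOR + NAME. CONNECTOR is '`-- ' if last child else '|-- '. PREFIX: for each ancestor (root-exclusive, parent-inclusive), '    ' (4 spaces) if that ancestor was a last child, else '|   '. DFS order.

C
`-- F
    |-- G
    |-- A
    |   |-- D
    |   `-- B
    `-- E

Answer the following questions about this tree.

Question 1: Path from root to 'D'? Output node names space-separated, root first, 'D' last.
Answer: C F A D

Derivation:
Walk down from root: C -> F -> A -> D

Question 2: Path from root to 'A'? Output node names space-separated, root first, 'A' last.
Walk down from root: C -> F -> A

Answer: C F A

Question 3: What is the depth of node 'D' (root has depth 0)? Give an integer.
Path from root to D: C -> F -> A -> D
Depth = number of edges = 3

Answer: 3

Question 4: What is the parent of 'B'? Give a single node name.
Scan adjacency: B appears as child of A

Answer: A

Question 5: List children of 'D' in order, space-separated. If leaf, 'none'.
Node D's children (from adjacency): (leaf)

Answer: none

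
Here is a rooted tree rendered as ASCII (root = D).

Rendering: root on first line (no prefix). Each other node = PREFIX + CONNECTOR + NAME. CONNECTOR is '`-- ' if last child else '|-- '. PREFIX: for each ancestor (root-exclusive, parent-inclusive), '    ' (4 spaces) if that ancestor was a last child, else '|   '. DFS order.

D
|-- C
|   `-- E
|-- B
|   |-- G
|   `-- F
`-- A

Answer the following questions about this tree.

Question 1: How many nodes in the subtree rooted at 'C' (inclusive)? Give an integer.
Subtree rooted at C contains: C, E
Count = 2

Answer: 2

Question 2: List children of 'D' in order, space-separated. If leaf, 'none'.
Node D's children (from adjacency): C, B, A

Answer: C B A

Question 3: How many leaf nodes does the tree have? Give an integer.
Answer: 4

Derivation:
Leaves (nodes with no children): A, E, F, G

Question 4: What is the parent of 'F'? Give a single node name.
Answer: B

Derivation:
Scan adjacency: F appears as child of B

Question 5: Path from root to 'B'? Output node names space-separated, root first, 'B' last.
Walk down from root: D -> B

Answer: D B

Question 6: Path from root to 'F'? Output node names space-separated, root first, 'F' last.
Answer: D B F

Derivation:
Walk down from root: D -> B -> F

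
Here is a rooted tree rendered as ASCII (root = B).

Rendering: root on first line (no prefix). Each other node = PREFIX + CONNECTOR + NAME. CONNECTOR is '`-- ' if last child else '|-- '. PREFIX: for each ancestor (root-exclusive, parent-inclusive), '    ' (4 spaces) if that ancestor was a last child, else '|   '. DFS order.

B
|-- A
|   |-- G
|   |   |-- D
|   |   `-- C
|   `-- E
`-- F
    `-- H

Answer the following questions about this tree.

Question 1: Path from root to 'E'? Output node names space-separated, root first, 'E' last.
Walk down from root: B -> A -> E

Answer: B A E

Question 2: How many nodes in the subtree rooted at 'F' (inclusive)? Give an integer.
Answer: 2

Derivation:
Subtree rooted at F contains: F, H
Count = 2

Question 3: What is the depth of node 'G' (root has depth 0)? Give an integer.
Path from root to G: B -> A -> G
Depth = number of edges = 2

Answer: 2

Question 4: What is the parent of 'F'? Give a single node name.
Scan adjacency: F appears as child of B

Answer: B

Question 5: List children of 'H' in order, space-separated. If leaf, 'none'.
Node H's children (from adjacency): (leaf)

Answer: none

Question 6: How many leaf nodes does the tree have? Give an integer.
Leaves (nodes with no children): C, D, E, H

Answer: 4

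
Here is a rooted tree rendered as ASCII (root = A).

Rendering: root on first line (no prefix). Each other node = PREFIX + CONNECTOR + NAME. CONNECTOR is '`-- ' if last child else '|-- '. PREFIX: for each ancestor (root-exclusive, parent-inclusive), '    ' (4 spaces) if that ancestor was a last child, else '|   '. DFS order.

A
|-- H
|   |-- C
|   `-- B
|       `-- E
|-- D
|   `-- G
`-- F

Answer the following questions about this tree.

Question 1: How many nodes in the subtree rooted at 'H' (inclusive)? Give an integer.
Answer: 4

Derivation:
Subtree rooted at H contains: B, C, E, H
Count = 4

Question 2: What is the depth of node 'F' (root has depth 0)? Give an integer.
Path from root to F: A -> F
Depth = number of edges = 1

Answer: 1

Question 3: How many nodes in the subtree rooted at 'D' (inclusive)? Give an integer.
Subtree rooted at D contains: D, G
Count = 2

Answer: 2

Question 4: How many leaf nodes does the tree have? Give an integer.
Leaves (nodes with no children): C, E, F, G

Answer: 4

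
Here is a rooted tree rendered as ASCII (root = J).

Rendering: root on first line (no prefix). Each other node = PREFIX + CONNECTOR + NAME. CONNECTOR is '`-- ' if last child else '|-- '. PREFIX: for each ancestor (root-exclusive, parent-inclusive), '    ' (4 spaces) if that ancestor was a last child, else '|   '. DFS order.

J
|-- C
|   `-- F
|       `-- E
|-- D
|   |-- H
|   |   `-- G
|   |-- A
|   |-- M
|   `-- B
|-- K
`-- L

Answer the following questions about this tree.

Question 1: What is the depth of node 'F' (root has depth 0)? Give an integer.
Path from root to F: J -> C -> F
Depth = number of edges = 2

Answer: 2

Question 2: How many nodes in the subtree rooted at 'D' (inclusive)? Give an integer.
Answer: 6

Derivation:
Subtree rooted at D contains: A, B, D, G, H, M
Count = 6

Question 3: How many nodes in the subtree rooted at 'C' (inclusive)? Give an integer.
Subtree rooted at C contains: C, E, F
Count = 3

Answer: 3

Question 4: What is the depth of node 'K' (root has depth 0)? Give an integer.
Answer: 1

Derivation:
Path from root to K: J -> K
Depth = number of edges = 1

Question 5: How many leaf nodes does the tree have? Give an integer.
Answer: 7

Derivation:
Leaves (nodes with no children): A, B, E, G, K, L, M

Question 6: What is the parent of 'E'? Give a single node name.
Scan adjacency: E appears as child of F

Answer: F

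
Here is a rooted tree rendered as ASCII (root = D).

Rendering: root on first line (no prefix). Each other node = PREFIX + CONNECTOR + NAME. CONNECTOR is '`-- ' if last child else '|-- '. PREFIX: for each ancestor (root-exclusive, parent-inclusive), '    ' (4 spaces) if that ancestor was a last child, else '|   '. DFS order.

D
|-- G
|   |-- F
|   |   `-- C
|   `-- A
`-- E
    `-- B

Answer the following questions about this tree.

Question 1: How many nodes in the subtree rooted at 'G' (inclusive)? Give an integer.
Subtree rooted at G contains: A, C, F, G
Count = 4

Answer: 4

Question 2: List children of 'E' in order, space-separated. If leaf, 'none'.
Node E's children (from adjacency): B

Answer: B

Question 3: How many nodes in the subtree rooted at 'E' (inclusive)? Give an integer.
Subtree rooted at E contains: B, E
Count = 2

Answer: 2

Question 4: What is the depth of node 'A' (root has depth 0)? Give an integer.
Path from root to A: D -> G -> A
Depth = number of edges = 2

Answer: 2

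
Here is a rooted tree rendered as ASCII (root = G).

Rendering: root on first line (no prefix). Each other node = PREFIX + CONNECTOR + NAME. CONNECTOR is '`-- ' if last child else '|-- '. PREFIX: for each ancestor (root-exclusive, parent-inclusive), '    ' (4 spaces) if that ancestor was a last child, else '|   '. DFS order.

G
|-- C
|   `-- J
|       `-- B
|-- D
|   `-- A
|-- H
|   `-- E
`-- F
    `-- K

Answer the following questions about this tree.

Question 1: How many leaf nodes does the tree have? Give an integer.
Answer: 4

Derivation:
Leaves (nodes with no children): A, B, E, K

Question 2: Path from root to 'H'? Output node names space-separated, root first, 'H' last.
Walk down from root: G -> H

Answer: G H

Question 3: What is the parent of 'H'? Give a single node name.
Scan adjacency: H appears as child of G

Answer: G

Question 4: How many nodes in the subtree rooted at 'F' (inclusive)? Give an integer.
Answer: 2

Derivation:
Subtree rooted at F contains: F, K
Count = 2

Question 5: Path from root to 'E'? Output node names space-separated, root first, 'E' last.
Answer: G H E

Derivation:
Walk down from root: G -> H -> E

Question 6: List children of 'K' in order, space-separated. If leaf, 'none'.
Answer: none

Derivation:
Node K's children (from adjacency): (leaf)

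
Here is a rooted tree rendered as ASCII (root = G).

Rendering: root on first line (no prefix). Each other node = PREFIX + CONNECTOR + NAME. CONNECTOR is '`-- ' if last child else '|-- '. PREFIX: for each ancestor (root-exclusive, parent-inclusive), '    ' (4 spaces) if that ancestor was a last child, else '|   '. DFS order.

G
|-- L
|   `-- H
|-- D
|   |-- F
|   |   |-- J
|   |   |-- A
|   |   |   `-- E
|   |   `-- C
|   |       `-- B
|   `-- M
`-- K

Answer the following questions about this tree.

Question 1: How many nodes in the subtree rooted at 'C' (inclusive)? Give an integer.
Answer: 2

Derivation:
Subtree rooted at C contains: B, C
Count = 2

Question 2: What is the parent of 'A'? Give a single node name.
Scan adjacency: A appears as child of F

Answer: F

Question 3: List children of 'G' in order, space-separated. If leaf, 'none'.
Node G's children (from adjacency): L, D, K

Answer: L D K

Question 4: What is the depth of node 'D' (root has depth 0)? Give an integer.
Path from root to D: G -> D
Depth = number of edges = 1

Answer: 1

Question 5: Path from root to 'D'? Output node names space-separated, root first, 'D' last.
Answer: G D

Derivation:
Walk down from root: G -> D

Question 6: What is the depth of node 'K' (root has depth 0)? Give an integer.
Path from root to K: G -> K
Depth = number of edges = 1

Answer: 1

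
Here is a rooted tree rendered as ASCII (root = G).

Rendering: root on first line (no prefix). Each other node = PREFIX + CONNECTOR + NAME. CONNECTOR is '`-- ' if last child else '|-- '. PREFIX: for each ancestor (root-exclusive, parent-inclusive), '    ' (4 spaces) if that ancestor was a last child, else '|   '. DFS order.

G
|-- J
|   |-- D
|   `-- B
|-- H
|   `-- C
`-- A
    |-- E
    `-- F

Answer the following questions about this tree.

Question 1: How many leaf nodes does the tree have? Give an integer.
Answer: 5

Derivation:
Leaves (nodes with no children): B, C, D, E, F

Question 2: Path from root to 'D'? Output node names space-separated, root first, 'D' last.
Walk down from root: G -> J -> D

Answer: G J D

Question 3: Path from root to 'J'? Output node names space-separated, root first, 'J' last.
Answer: G J

Derivation:
Walk down from root: G -> J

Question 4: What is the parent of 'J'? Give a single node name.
Scan adjacency: J appears as child of G

Answer: G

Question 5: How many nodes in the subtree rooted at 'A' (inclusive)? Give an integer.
Answer: 3

Derivation:
Subtree rooted at A contains: A, E, F
Count = 3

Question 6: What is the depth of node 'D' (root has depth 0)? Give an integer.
Path from root to D: G -> J -> D
Depth = number of edges = 2

Answer: 2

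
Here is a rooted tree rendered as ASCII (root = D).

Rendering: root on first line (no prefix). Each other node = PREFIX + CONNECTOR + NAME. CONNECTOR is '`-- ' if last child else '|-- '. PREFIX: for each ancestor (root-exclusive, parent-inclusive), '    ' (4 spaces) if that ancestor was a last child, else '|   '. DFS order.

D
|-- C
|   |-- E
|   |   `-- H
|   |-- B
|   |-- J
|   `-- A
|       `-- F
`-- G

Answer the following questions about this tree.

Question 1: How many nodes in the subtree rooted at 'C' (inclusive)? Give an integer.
Subtree rooted at C contains: A, B, C, E, F, H, J
Count = 7

Answer: 7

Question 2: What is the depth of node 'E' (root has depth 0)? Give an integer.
Path from root to E: D -> C -> E
Depth = number of edges = 2

Answer: 2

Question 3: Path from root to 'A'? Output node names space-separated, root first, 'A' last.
Answer: D C A

Derivation:
Walk down from root: D -> C -> A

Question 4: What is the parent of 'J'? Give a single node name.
Answer: C

Derivation:
Scan adjacency: J appears as child of C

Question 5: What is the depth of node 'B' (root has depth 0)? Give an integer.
Answer: 2

Derivation:
Path from root to B: D -> C -> B
Depth = number of edges = 2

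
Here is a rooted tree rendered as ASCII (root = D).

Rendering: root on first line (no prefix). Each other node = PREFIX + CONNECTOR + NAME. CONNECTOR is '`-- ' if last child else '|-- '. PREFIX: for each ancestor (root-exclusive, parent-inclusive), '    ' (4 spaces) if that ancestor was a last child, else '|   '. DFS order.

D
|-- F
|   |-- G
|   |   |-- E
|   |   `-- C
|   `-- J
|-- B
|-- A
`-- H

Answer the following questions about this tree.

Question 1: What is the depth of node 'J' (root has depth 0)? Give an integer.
Path from root to J: D -> F -> J
Depth = number of edges = 2

Answer: 2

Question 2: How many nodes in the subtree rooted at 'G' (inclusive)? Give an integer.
Answer: 3

Derivation:
Subtree rooted at G contains: C, E, G
Count = 3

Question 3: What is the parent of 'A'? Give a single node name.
Scan adjacency: A appears as child of D

Answer: D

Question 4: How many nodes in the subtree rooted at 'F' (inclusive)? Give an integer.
Answer: 5

Derivation:
Subtree rooted at F contains: C, E, F, G, J
Count = 5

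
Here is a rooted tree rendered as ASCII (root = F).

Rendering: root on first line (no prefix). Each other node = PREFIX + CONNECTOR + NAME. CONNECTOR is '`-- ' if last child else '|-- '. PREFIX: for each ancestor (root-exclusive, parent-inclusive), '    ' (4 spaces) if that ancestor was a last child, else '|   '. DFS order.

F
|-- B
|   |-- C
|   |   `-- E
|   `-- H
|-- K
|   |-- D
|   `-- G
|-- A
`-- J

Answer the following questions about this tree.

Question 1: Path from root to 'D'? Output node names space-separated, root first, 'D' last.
Answer: F K D

Derivation:
Walk down from root: F -> K -> D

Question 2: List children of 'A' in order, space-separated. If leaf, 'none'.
Node A's children (from adjacency): (leaf)

Answer: none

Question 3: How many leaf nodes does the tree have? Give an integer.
Answer: 6

Derivation:
Leaves (nodes with no children): A, D, E, G, H, J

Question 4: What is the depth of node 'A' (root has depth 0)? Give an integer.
Path from root to A: F -> A
Depth = number of edges = 1

Answer: 1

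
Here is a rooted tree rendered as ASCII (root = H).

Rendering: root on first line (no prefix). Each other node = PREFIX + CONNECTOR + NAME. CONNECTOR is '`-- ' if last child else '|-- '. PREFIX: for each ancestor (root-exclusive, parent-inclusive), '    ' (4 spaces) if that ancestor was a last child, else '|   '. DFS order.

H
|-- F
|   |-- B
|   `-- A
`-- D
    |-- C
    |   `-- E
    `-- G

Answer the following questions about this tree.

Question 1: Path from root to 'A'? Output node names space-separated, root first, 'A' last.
Walk down from root: H -> F -> A

Answer: H F A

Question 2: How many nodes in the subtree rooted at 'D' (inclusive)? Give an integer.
Answer: 4

Derivation:
Subtree rooted at D contains: C, D, E, G
Count = 4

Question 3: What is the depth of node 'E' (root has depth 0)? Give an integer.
Answer: 3

Derivation:
Path from root to E: H -> D -> C -> E
Depth = number of edges = 3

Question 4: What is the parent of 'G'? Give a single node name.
Answer: D

Derivation:
Scan adjacency: G appears as child of D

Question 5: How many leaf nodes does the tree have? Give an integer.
Answer: 4

Derivation:
Leaves (nodes with no children): A, B, E, G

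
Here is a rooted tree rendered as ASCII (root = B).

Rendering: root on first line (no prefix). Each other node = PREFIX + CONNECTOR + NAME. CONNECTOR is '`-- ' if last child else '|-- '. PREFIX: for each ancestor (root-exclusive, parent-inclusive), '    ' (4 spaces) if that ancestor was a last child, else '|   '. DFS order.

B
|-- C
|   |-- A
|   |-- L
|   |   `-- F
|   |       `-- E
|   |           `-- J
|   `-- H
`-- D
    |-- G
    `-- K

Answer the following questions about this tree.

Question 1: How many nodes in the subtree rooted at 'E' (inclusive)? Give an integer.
Subtree rooted at E contains: E, J
Count = 2

Answer: 2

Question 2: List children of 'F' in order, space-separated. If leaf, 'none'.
Node F's children (from adjacency): E

Answer: E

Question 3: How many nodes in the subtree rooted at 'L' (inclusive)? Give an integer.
Subtree rooted at L contains: E, F, J, L
Count = 4

Answer: 4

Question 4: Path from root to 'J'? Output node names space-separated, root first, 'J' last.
Walk down from root: B -> C -> L -> F -> E -> J

Answer: B C L F E J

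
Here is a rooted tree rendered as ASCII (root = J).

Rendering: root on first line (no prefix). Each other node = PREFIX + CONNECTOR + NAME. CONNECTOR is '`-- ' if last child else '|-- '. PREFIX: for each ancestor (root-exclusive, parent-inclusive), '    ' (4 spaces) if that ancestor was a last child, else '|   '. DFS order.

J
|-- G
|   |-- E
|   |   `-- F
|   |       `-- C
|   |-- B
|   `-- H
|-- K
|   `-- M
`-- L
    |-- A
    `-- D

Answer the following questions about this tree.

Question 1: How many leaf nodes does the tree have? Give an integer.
Answer: 6

Derivation:
Leaves (nodes with no children): A, B, C, D, H, M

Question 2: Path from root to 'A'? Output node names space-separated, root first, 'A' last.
Walk down from root: J -> L -> A

Answer: J L A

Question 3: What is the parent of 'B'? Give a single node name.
Answer: G

Derivation:
Scan adjacency: B appears as child of G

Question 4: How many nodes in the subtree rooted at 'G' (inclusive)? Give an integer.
Answer: 6

Derivation:
Subtree rooted at G contains: B, C, E, F, G, H
Count = 6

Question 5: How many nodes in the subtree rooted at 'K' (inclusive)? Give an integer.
Answer: 2

Derivation:
Subtree rooted at K contains: K, M
Count = 2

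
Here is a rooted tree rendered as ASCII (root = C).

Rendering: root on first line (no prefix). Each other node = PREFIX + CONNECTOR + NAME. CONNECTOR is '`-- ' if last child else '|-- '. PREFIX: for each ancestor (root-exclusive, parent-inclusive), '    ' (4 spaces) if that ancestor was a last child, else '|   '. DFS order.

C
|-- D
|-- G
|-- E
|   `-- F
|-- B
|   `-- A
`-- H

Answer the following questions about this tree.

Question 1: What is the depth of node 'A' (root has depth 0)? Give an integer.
Path from root to A: C -> B -> A
Depth = number of edges = 2

Answer: 2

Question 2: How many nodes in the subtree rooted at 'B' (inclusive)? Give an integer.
Answer: 2

Derivation:
Subtree rooted at B contains: A, B
Count = 2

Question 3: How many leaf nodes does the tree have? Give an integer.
Answer: 5

Derivation:
Leaves (nodes with no children): A, D, F, G, H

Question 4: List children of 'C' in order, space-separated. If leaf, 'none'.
Node C's children (from adjacency): D, G, E, B, H

Answer: D G E B H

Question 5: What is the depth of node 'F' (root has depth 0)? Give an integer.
Path from root to F: C -> E -> F
Depth = number of edges = 2

Answer: 2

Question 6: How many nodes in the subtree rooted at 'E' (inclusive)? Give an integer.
Subtree rooted at E contains: E, F
Count = 2

Answer: 2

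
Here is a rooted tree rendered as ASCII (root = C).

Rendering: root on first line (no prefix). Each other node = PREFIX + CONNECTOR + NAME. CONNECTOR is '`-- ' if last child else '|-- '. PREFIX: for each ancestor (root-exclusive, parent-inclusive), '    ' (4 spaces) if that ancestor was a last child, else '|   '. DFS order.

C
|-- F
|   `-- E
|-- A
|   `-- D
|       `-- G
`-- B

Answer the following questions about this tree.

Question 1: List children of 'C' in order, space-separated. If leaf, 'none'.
Answer: F A B

Derivation:
Node C's children (from adjacency): F, A, B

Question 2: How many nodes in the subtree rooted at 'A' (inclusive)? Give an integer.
Answer: 3

Derivation:
Subtree rooted at A contains: A, D, G
Count = 3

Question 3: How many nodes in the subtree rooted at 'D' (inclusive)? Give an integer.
Answer: 2

Derivation:
Subtree rooted at D contains: D, G
Count = 2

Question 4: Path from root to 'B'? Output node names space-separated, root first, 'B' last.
Answer: C B

Derivation:
Walk down from root: C -> B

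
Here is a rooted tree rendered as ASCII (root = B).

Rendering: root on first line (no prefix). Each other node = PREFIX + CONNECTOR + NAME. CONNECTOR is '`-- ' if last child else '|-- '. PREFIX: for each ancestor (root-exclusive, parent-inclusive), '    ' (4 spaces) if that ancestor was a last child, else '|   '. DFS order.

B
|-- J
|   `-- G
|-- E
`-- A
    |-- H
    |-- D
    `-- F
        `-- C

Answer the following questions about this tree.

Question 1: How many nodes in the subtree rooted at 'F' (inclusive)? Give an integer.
Answer: 2

Derivation:
Subtree rooted at F contains: C, F
Count = 2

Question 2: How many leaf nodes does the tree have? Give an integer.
Leaves (nodes with no children): C, D, E, G, H

Answer: 5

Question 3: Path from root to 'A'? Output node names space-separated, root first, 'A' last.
Walk down from root: B -> A

Answer: B A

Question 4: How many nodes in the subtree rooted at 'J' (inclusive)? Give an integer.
Answer: 2

Derivation:
Subtree rooted at J contains: G, J
Count = 2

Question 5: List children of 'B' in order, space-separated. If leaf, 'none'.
Answer: J E A

Derivation:
Node B's children (from adjacency): J, E, A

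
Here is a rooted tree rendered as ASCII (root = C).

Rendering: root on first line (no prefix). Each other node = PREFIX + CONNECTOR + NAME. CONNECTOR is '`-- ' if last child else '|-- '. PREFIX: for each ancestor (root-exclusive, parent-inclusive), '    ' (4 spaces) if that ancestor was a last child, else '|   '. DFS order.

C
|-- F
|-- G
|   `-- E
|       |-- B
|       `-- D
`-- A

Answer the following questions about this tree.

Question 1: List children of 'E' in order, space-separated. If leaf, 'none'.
Answer: B D

Derivation:
Node E's children (from adjacency): B, D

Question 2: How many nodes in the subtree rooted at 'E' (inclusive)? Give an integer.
Answer: 3

Derivation:
Subtree rooted at E contains: B, D, E
Count = 3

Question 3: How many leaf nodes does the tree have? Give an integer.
Answer: 4

Derivation:
Leaves (nodes with no children): A, B, D, F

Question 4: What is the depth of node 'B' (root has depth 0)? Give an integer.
Answer: 3

Derivation:
Path from root to B: C -> G -> E -> B
Depth = number of edges = 3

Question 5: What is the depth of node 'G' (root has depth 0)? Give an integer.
Path from root to G: C -> G
Depth = number of edges = 1

Answer: 1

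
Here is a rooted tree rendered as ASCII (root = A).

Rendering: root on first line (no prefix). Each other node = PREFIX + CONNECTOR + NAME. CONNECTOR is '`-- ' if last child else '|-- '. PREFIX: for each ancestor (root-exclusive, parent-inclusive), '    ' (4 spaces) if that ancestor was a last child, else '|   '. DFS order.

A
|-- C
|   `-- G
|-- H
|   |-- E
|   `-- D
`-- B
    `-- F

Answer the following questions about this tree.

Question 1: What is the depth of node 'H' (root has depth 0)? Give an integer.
Answer: 1

Derivation:
Path from root to H: A -> H
Depth = number of edges = 1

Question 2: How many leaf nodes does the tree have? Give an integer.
Answer: 4

Derivation:
Leaves (nodes with no children): D, E, F, G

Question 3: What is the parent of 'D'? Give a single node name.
Answer: H

Derivation:
Scan adjacency: D appears as child of H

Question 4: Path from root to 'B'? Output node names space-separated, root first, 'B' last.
Answer: A B

Derivation:
Walk down from root: A -> B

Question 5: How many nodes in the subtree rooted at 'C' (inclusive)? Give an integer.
Subtree rooted at C contains: C, G
Count = 2

Answer: 2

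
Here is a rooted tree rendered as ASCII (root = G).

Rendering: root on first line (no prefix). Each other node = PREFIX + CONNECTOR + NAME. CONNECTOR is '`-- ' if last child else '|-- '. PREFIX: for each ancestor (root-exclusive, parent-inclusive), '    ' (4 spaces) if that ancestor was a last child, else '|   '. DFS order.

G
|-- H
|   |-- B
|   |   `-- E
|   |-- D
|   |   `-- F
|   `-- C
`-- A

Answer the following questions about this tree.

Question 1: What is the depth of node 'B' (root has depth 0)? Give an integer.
Answer: 2

Derivation:
Path from root to B: G -> H -> B
Depth = number of edges = 2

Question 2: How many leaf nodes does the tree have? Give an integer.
Answer: 4

Derivation:
Leaves (nodes with no children): A, C, E, F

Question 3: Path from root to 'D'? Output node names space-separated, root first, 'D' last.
Answer: G H D

Derivation:
Walk down from root: G -> H -> D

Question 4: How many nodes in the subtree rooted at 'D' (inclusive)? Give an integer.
Subtree rooted at D contains: D, F
Count = 2

Answer: 2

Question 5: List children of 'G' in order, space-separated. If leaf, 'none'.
Node G's children (from adjacency): H, A

Answer: H A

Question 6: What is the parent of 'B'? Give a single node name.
Scan adjacency: B appears as child of H

Answer: H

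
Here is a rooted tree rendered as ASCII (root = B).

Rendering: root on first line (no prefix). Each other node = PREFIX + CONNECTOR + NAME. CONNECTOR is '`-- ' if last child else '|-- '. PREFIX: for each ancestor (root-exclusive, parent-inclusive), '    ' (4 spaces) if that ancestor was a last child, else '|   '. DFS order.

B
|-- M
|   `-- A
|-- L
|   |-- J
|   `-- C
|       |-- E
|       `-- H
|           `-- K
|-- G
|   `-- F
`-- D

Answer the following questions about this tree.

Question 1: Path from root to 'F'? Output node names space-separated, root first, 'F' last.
Walk down from root: B -> G -> F

Answer: B G F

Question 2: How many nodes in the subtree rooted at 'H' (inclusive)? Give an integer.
Answer: 2

Derivation:
Subtree rooted at H contains: H, K
Count = 2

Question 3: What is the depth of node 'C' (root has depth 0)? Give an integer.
Answer: 2

Derivation:
Path from root to C: B -> L -> C
Depth = number of edges = 2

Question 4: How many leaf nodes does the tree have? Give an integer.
Leaves (nodes with no children): A, D, E, F, J, K

Answer: 6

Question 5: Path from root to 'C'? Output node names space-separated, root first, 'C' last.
Answer: B L C

Derivation:
Walk down from root: B -> L -> C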